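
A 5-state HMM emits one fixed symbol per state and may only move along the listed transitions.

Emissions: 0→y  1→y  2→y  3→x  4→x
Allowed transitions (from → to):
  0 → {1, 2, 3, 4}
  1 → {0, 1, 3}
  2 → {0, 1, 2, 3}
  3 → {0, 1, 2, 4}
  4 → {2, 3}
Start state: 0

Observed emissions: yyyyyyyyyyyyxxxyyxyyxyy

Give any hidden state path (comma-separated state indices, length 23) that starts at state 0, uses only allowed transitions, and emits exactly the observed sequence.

  t0 'y' -> {0,1,2}, take 0 (start)
  t1 'y' -> {0,1,2}, take 1 (0->1 ok)
  t2 'y' -> {0,1,2}, take 0 (1->0 ok)
  t3 'y' -> {0,1,2}, take 2 (0->2 ok)
  t4 'y' -> {0,1,2}, take 1 (2->1 ok)
  t5 'y' -> {0,1,2}, take 0 (1->0 ok)
  t6 'y' -> {0,1,2}, take 1 (0->1 ok)
  t7 'y' -> {0,1,2}, take 0 (1->0 ok)
  t8 'y' -> {0,1,2}, take 2 (0->2 ok)
  t9 'y' -> {0,1,2}, take 2 (2->2 ok)
  t10 'y' -> {0,1,2}, take 1 (2->1 ok)
  t11 'y' -> {0,1,2}, take 1 (1->1 ok)
  t12 'x' -> {3,4}, take 3 (1->3 ok)
  t13 'x' -> {3,4}, take 4 (3->4 ok)
  t14 'x' -> {3,4}, take 3 (4->3 ok)
  t15 'y' -> {0,1,2}, take 0 (3->0 ok)
  t16 'y' -> {0,1,2}, take 2 (0->2 ok)
  t17 'x' -> {3,4}, take 3 (2->3 ok)
  t18 'y' -> {0,1,2}, take 1 (3->1 ok)
  t19 'y' -> {0,1,2}, take 0 (1->0 ok)
  t20 'x' -> {3,4}, take 4 (0->4 ok)
  t21 'y' -> {0,1,2}, take 2 (4->2 ok)
  t22 'y' -> {0,1,2}, take 1 (2->1 ok)

0,1,0,2,1,0,1,0,2,2,1,1,3,4,3,0,2,3,1,0,4,2,1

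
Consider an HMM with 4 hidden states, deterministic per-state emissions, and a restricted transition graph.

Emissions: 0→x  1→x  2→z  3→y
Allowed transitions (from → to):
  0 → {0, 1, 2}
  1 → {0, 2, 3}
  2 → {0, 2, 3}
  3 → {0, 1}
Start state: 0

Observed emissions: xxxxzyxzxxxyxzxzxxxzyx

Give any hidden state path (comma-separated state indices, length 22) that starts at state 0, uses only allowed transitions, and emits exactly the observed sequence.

  0: obs=x cand={0,1} pick 0 [start]
  1: obs=x cand={0,1} pick 1 [0->1 ok]
  2: obs=x cand={0,1} pick 0 [1->0 ok]
  3: obs=x cand={0,1} pick 1 [0->1 ok]
  4: obs=z cand={2} pick 2 [1->2 ok]
  5: obs=y cand={3} pick 3 [2->3 ok]
  6: obs=x cand={0,1} pick 1 [3->1 ok]
  7: obs=z cand={2} pick 2 [1->2 ok]
  8: obs=x cand={0,1} pick 0 [2->0 ok]
  9: obs=x cand={0,1} pick 0 [0->0 ok]
  10: obs=x cand={0,1} pick 1 [0->1 ok]
  11: obs=y cand={3} pick 3 [1->3 ok]
  12: obs=x cand={0,1} pick 1 [3->1 ok]
  13: obs=z cand={2} pick 2 [1->2 ok]
  14: obs=x cand={0,1} pick 0 [2->0 ok]
  15: obs=z cand={2} pick 2 [0->2 ok]
  16: obs=x cand={0,1} pick 0 [2->0 ok]
  17: obs=x cand={0,1} pick 1 [0->1 ok]
  18: obs=x cand={0,1} pick 0 [1->0 ok]
  19: obs=z cand={2} pick 2 [0->2 ok]
  20: obs=y cand={3} pick 3 [2->3 ok]
  21: obs=x cand={0,1} pick 0 [3->0 ok]

0,1,0,1,2,3,1,2,0,0,1,3,1,2,0,2,0,1,0,2,3,0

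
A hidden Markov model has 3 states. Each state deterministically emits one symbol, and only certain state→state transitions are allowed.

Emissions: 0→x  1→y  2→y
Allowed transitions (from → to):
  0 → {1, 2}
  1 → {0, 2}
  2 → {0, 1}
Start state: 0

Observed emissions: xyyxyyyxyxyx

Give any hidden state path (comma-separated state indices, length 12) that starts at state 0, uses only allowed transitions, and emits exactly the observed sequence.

0,1,2,0,2,1,2,0,1,0,2,0

  0: obs=x cand={0} pick 0 [start]
  1: obs=y cand={1,2} pick 1 [0->1 ok]
  2: obs=y cand={1,2} pick 2 [1->2 ok]
  3: obs=x cand={0} pick 0 [2->0 ok]
  4: obs=y cand={1,2} pick 2 [0->2 ok]
  5: obs=y cand={1,2} pick 1 [2->1 ok]
  6: obs=y cand={1,2} pick 2 [1->2 ok]
  7: obs=x cand={0} pick 0 [2->0 ok]
  8: obs=y cand={1,2} pick 1 [0->1 ok]
  9: obs=x cand={0} pick 0 [1->0 ok]
  10: obs=y cand={1,2} pick 2 [0->2 ok]
  11: obs=x cand={0} pick 0 [2->0 ok]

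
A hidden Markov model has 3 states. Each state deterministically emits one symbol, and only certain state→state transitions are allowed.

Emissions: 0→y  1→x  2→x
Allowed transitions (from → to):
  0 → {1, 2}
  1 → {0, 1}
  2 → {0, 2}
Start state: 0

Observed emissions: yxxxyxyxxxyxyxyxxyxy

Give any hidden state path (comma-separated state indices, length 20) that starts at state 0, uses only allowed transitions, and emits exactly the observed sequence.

  pos 0: y in {0}, choose 0; start
  pos 1: x in {1,2}, choose 1; 0->1 ok
  pos 2: x in {1,2}, choose 1; 1->1 ok
  pos 3: x in {1,2}, choose 1; 1->1 ok
  pos 4: y in {0}, choose 0; 1->0 ok
  pos 5: x in {1,2}, choose 2; 0->2 ok
  pos 6: y in {0}, choose 0; 2->0 ok
  pos 7: x in {1,2}, choose 1; 0->1 ok
  pos 8: x in {1,2}, choose 1; 1->1 ok
  pos 9: x in {1,2}, choose 1; 1->1 ok
  pos 10: y in {0}, choose 0; 1->0 ok
  pos 11: x in {1,2}, choose 2; 0->2 ok
  pos 12: y in {0}, choose 0; 2->0 ok
  pos 13: x in {1,2}, choose 1; 0->1 ok
  pos 14: y in {0}, choose 0; 1->0 ok
  pos 15: x in {1,2}, choose 2; 0->2 ok
  pos 16: x in {1,2}, choose 2; 2->2 ok
  pos 17: y in {0}, choose 0; 2->0 ok
  pos 18: x in {1,2}, choose 1; 0->1 ok
  pos 19: y in {0}, choose 0; 1->0 ok

0,1,1,1,0,2,0,1,1,1,0,2,0,1,0,2,2,0,1,0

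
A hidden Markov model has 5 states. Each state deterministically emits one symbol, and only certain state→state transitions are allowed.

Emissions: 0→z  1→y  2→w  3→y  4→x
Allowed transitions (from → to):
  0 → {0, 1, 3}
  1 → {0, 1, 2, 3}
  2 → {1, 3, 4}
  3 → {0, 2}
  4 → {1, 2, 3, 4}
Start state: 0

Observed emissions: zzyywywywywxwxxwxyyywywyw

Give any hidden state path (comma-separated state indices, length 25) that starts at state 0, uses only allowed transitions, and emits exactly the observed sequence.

0,0,1,3,2,3,2,3,2,3,2,4,2,4,4,2,4,1,1,3,2,1,2,1,2

  pos 0: z in {0}, choose 0; start
  pos 1: z in {0}, choose 0; 0->0 ok
  pos 2: y in {1,3}, choose 1; 0->1 ok
  pos 3: y in {1,3}, choose 3; 1->3 ok
  pos 4: w in {2}, choose 2; 3->2 ok
  pos 5: y in {1,3}, choose 3; 2->3 ok
  pos 6: w in {2}, choose 2; 3->2 ok
  pos 7: y in {1,3}, choose 3; 2->3 ok
  pos 8: w in {2}, choose 2; 3->2 ok
  pos 9: y in {1,3}, choose 3; 2->3 ok
  pos 10: w in {2}, choose 2; 3->2 ok
  pos 11: x in {4}, choose 4; 2->4 ok
  pos 12: w in {2}, choose 2; 4->2 ok
  pos 13: x in {4}, choose 4; 2->4 ok
  pos 14: x in {4}, choose 4; 4->4 ok
  pos 15: w in {2}, choose 2; 4->2 ok
  pos 16: x in {4}, choose 4; 2->4 ok
  pos 17: y in {1,3}, choose 1; 4->1 ok
  pos 18: y in {1,3}, choose 1; 1->1 ok
  pos 19: y in {1,3}, choose 3; 1->3 ok
  pos 20: w in {2}, choose 2; 3->2 ok
  pos 21: y in {1,3}, choose 1; 2->1 ok
  pos 22: w in {2}, choose 2; 1->2 ok
  pos 23: y in {1,3}, choose 1; 2->1 ok
  pos 24: w in {2}, choose 2; 1->2 ok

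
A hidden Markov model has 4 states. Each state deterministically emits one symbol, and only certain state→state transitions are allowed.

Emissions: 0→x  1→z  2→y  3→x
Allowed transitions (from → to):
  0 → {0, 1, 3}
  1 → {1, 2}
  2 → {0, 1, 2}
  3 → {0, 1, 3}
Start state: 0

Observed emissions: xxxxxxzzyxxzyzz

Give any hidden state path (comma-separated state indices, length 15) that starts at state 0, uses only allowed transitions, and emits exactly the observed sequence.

  0: obs=x cand={0,3} pick 0 [start]
  1: obs=x cand={0,3} pick 0 [0->0 ok]
  2: obs=x cand={0,3} pick 0 [0->0 ok]
  3: obs=x cand={0,3} pick 3 [0->3 ok]
  4: obs=x cand={0,3} pick 3 [3->3 ok]
  5: obs=x cand={0,3} pick 3 [3->3 ok]
  6: obs=z cand={1} pick 1 [3->1 ok]
  7: obs=z cand={1} pick 1 [1->1 ok]
  8: obs=y cand={2} pick 2 [1->2 ok]
  9: obs=x cand={0,3} pick 0 [2->0 ok]
  10: obs=x cand={0,3} pick 3 [0->3 ok]
  11: obs=z cand={1} pick 1 [3->1 ok]
  12: obs=y cand={2} pick 2 [1->2 ok]
  13: obs=z cand={1} pick 1 [2->1 ok]
  14: obs=z cand={1} pick 1 [1->1 ok]

0,0,0,3,3,3,1,1,2,0,3,1,2,1,1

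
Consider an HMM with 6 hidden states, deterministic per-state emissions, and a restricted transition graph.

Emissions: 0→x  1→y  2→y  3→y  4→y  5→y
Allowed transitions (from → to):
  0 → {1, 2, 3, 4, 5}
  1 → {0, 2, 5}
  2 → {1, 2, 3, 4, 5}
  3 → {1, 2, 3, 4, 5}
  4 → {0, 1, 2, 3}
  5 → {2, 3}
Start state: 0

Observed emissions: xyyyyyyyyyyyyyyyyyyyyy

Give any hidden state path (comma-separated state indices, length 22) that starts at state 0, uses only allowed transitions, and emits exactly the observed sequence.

  pos 0: x in {0}, choose 0; start
  pos 1: y in {1,2,3,4,5}, choose 3; 0->3 ok
  pos 2: y in {1,2,3,4,5}, choose 5; 3->5 ok
  pos 3: y in {1,2,3,4,5}, choose 2; 5->2 ok
  pos 4: y in {1,2,3,4,5}, choose 3; 2->3 ok
  pos 5: y in {1,2,3,4,5}, choose 2; 3->2 ok
  pos 6: y in {1,2,3,4,5}, choose 2; 2->2 ok
  pos 7: y in {1,2,3,4,5}, choose 3; 2->3 ok
  pos 8: y in {1,2,3,4,5}, choose 1; 3->1 ok
  pos 9: y in {1,2,3,4,5}, choose 5; 1->5 ok
  pos 10: y in {1,2,3,4,5}, choose 3; 5->3 ok
  pos 11: y in {1,2,3,4,5}, choose 4; 3->4 ok
  pos 12: y in {1,2,3,4,5}, choose 2; 4->2 ok
  pos 13: y in {1,2,3,4,5}, choose 2; 2->2 ok
  pos 14: y in {1,2,3,4,5}, choose 5; 2->5 ok
  pos 15: y in {1,2,3,4,5}, choose 3; 5->3 ok
  pos 16: y in {1,2,3,4,5}, choose 1; 3->1 ok
  pos 17: y in {1,2,3,4,5}, choose 2; 1->2 ok
  pos 18: y in {1,2,3,4,5}, choose 3; 2->3 ok
  pos 19: y in {1,2,3,4,5}, choose 2; 3->2 ok
  pos 20: y in {1,2,3,4,5}, choose 3; 2->3 ok
  pos 21: y in {1,2,3,4,5}, choose 2; 3->2 ok

0,3,5,2,3,2,2,3,1,5,3,4,2,2,5,3,1,2,3,2,3,2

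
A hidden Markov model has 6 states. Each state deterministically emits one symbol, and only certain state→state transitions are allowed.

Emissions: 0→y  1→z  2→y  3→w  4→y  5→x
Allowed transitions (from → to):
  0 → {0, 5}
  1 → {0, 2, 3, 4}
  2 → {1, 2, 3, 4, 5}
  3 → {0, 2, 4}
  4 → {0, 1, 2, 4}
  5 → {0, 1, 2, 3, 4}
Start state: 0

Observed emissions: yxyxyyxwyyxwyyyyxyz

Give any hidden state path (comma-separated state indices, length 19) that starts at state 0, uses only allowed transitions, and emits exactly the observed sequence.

  pos 0: y in {0,2,4}, choose 0; start
  pos 1: x in {5}, choose 5; 0->5 ok
  pos 2: y in {0,2,4}, choose 0; 5->0 ok
  pos 3: x in {5}, choose 5; 0->5 ok
  pos 4: y in {0,2,4}, choose 4; 5->4 ok
  pos 5: y in {0,2,4}, choose 0; 4->0 ok
  pos 6: x in {5}, choose 5; 0->5 ok
  pos 7: w in {3}, choose 3; 5->3 ok
  pos 8: y in {0,2,4}, choose 4; 3->4 ok
  pos 9: y in {0,2,4}, choose 0; 4->0 ok
  pos 10: x in {5}, choose 5; 0->5 ok
  pos 11: w in {3}, choose 3; 5->3 ok
  pos 12: y in {0,2,4}, choose 2; 3->2 ok
  pos 13: y in {0,2,4}, choose 2; 2->2 ok
  pos 14: y in {0,2,4}, choose 4; 2->4 ok
  pos 15: y in {0,2,4}, choose 0; 4->0 ok
  pos 16: x in {5}, choose 5; 0->5 ok
  pos 17: y in {0,2,4}, choose 2; 5->2 ok
  pos 18: z in {1}, choose 1; 2->1 ok

0,5,0,5,4,0,5,3,4,0,5,3,2,2,4,0,5,2,1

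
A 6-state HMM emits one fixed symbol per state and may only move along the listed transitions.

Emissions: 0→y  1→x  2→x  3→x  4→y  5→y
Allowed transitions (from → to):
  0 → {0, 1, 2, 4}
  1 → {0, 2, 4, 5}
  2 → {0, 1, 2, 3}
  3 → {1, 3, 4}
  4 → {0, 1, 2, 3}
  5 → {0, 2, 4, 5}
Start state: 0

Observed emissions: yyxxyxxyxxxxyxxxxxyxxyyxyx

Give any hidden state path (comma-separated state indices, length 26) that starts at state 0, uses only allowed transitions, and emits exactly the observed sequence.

  pos 0: y in {0,4,5}, choose 0; start
  pos 1: y in {0,4,5}, choose 0; 0->0 ok
  pos 2: x in {1,2,3}, choose 2; 0->2 ok
  pos 3: x in {1,2,3}, choose 1; 2->1 ok
  pos 4: y in {0,4,5}, choose 4; 1->4 ok
  pos 5: x in {1,2,3}, choose 3; 4->3 ok
  pos 6: x in {1,2,3}, choose 1; 3->1 ok
  pos 7: y in {0,4,5}, choose 4; 1->4 ok
  pos 8: x in {1,2,3}, choose 3; 4->3 ok
  pos 9: x in {1,2,3}, choose 1; 3->1 ok
  pos 10: x in {1,2,3}, choose 2; 1->2 ok
  pos 11: x in {1,2,3}, choose 1; 2->1 ok
  pos 12: y in {0,4,5}, choose 4; 1->4 ok
  pos 13: x in {1,2,3}, choose 3; 4->3 ok
  pos 14: x in {1,2,3}, choose 1; 3->1 ok
  pos 15: x in {1,2,3}, choose 2; 1->2 ok
  pos 16: x in {1,2,3}, choose 3; 2->3 ok
  pos 17: x in {1,2,3}, choose 1; 3->1 ok
  pos 18: y in {0,4,5}, choose 5; 1->5 ok
  pos 19: x in {1,2,3}, choose 2; 5->2 ok
  pos 20: x in {1,2,3}, choose 2; 2->2 ok
  pos 21: y in {0,4,5}, choose 0; 2->0 ok
  pos 22: y in {0,4,5}, choose 4; 0->4 ok
  pos 23: x in {1,2,3}, choose 1; 4->1 ok
  pos 24: y in {0,4,5}, choose 0; 1->0 ok
  pos 25: x in {1,2,3}, choose 1; 0->1 ok

0,0,2,1,4,3,1,4,3,1,2,1,4,3,1,2,3,1,5,2,2,0,4,1,0,1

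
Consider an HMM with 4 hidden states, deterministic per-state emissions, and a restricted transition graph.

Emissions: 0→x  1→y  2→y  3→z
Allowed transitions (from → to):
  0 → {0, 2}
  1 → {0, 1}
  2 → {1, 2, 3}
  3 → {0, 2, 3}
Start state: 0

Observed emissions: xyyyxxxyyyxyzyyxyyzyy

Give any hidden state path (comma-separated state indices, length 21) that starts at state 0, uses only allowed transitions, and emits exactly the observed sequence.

0,2,2,1,0,0,0,2,2,1,0,2,3,2,1,0,2,2,3,2,1

  t0 'x' -> {0}, take 0 (start)
  t1 'y' -> {1,2}, take 2 (0->2 ok)
  t2 'y' -> {1,2}, take 2 (2->2 ok)
  t3 'y' -> {1,2}, take 1 (2->1 ok)
  t4 'x' -> {0}, take 0 (1->0 ok)
  t5 'x' -> {0}, take 0 (0->0 ok)
  t6 'x' -> {0}, take 0 (0->0 ok)
  t7 'y' -> {1,2}, take 2 (0->2 ok)
  t8 'y' -> {1,2}, take 2 (2->2 ok)
  t9 'y' -> {1,2}, take 1 (2->1 ok)
  t10 'x' -> {0}, take 0 (1->0 ok)
  t11 'y' -> {1,2}, take 2 (0->2 ok)
  t12 'z' -> {3}, take 3 (2->3 ok)
  t13 'y' -> {1,2}, take 2 (3->2 ok)
  t14 'y' -> {1,2}, take 1 (2->1 ok)
  t15 'x' -> {0}, take 0 (1->0 ok)
  t16 'y' -> {1,2}, take 2 (0->2 ok)
  t17 'y' -> {1,2}, take 2 (2->2 ok)
  t18 'z' -> {3}, take 3 (2->3 ok)
  t19 'y' -> {1,2}, take 2 (3->2 ok)
  t20 'y' -> {1,2}, take 1 (2->1 ok)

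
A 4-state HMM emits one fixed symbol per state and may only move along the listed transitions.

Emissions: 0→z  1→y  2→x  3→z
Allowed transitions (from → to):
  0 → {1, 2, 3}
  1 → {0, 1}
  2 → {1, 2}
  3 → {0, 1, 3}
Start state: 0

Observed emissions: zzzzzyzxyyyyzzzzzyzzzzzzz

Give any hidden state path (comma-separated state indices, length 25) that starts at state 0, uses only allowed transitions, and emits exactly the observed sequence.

0,3,3,3,3,1,0,2,1,1,1,1,0,3,0,3,0,1,0,3,3,3,0,3,0

  0: obs=z cand={0,3} pick 0 [start]
  1: obs=z cand={0,3} pick 3 [0->3 ok]
  2: obs=z cand={0,3} pick 3 [3->3 ok]
  3: obs=z cand={0,3} pick 3 [3->3 ok]
  4: obs=z cand={0,3} pick 3 [3->3 ok]
  5: obs=y cand={1} pick 1 [3->1 ok]
  6: obs=z cand={0,3} pick 0 [1->0 ok]
  7: obs=x cand={2} pick 2 [0->2 ok]
  8: obs=y cand={1} pick 1 [2->1 ok]
  9: obs=y cand={1} pick 1 [1->1 ok]
  10: obs=y cand={1} pick 1 [1->1 ok]
  11: obs=y cand={1} pick 1 [1->1 ok]
  12: obs=z cand={0,3} pick 0 [1->0 ok]
  13: obs=z cand={0,3} pick 3 [0->3 ok]
  14: obs=z cand={0,3} pick 0 [3->0 ok]
  15: obs=z cand={0,3} pick 3 [0->3 ok]
  16: obs=z cand={0,3} pick 0 [3->0 ok]
  17: obs=y cand={1} pick 1 [0->1 ok]
  18: obs=z cand={0,3} pick 0 [1->0 ok]
  19: obs=z cand={0,3} pick 3 [0->3 ok]
  20: obs=z cand={0,3} pick 3 [3->3 ok]
  21: obs=z cand={0,3} pick 3 [3->3 ok]
  22: obs=z cand={0,3} pick 0 [3->0 ok]
  23: obs=z cand={0,3} pick 3 [0->3 ok]
  24: obs=z cand={0,3} pick 0 [3->0 ok]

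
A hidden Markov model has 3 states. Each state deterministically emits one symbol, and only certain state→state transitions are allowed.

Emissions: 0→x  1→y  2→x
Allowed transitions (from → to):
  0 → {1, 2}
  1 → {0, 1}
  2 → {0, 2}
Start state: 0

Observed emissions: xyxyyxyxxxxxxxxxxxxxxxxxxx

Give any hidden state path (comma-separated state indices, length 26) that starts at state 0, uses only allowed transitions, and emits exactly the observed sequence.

0,1,0,1,1,0,1,0,2,0,2,2,2,2,0,2,0,2,0,2,0,2,0,2,0,2

  t0 'x' -> {0,2}, take 0 (start)
  t1 'y' -> {1}, take 1 (0->1 ok)
  t2 'x' -> {0,2}, take 0 (1->0 ok)
  t3 'y' -> {1}, take 1 (0->1 ok)
  t4 'y' -> {1}, take 1 (1->1 ok)
  t5 'x' -> {0,2}, take 0 (1->0 ok)
  t6 'y' -> {1}, take 1 (0->1 ok)
  t7 'x' -> {0,2}, take 0 (1->0 ok)
  t8 'x' -> {0,2}, take 2 (0->2 ok)
  t9 'x' -> {0,2}, take 0 (2->0 ok)
  t10 'x' -> {0,2}, take 2 (0->2 ok)
  t11 'x' -> {0,2}, take 2 (2->2 ok)
  t12 'x' -> {0,2}, take 2 (2->2 ok)
  t13 'x' -> {0,2}, take 2 (2->2 ok)
  t14 'x' -> {0,2}, take 0 (2->0 ok)
  t15 'x' -> {0,2}, take 2 (0->2 ok)
  t16 'x' -> {0,2}, take 0 (2->0 ok)
  t17 'x' -> {0,2}, take 2 (0->2 ok)
  t18 'x' -> {0,2}, take 0 (2->0 ok)
  t19 'x' -> {0,2}, take 2 (0->2 ok)
  t20 'x' -> {0,2}, take 0 (2->0 ok)
  t21 'x' -> {0,2}, take 2 (0->2 ok)
  t22 'x' -> {0,2}, take 0 (2->0 ok)
  t23 'x' -> {0,2}, take 2 (0->2 ok)
  t24 'x' -> {0,2}, take 0 (2->0 ok)
  t25 'x' -> {0,2}, take 2 (0->2 ok)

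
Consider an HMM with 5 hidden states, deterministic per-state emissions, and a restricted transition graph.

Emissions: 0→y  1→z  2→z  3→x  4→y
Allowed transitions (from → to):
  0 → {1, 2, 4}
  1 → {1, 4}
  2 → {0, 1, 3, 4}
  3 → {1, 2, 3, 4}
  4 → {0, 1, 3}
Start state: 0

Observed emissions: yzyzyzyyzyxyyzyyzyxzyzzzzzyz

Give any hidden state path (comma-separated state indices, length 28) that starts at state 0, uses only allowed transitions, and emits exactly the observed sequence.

0,2,0,2,0,2,4,0,1,4,3,4,0,2,4,0,2,4,3,1,4,1,1,1,1,1,4,1

  0: obs=y cand={0,4} pick 0 [start]
  1: obs=z cand={1,2} pick 2 [0->2 ok]
  2: obs=y cand={0,4} pick 0 [2->0 ok]
  3: obs=z cand={1,2} pick 2 [0->2 ok]
  4: obs=y cand={0,4} pick 0 [2->0 ok]
  5: obs=z cand={1,2} pick 2 [0->2 ok]
  6: obs=y cand={0,4} pick 4 [2->4 ok]
  7: obs=y cand={0,4} pick 0 [4->0 ok]
  8: obs=z cand={1,2} pick 1 [0->1 ok]
  9: obs=y cand={0,4} pick 4 [1->4 ok]
  10: obs=x cand={3} pick 3 [4->3 ok]
  11: obs=y cand={0,4} pick 4 [3->4 ok]
  12: obs=y cand={0,4} pick 0 [4->0 ok]
  13: obs=z cand={1,2} pick 2 [0->2 ok]
  14: obs=y cand={0,4} pick 4 [2->4 ok]
  15: obs=y cand={0,4} pick 0 [4->0 ok]
  16: obs=z cand={1,2} pick 2 [0->2 ok]
  17: obs=y cand={0,4} pick 4 [2->4 ok]
  18: obs=x cand={3} pick 3 [4->3 ok]
  19: obs=z cand={1,2} pick 1 [3->1 ok]
  20: obs=y cand={0,4} pick 4 [1->4 ok]
  21: obs=z cand={1,2} pick 1 [4->1 ok]
  22: obs=z cand={1,2} pick 1 [1->1 ok]
  23: obs=z cand={1,2} pick 1 [1->1 ok]
  24: obs=z cand={1,2} pick 1 [1->1 ok]
  25: obs=z cand={1,2} pick 1 [1->1 ok]
  26: obs=y cand={0,4} pick 4 [1->4 ok]
  27: obs=z cand={1,2} pick 1 [4->1 ok]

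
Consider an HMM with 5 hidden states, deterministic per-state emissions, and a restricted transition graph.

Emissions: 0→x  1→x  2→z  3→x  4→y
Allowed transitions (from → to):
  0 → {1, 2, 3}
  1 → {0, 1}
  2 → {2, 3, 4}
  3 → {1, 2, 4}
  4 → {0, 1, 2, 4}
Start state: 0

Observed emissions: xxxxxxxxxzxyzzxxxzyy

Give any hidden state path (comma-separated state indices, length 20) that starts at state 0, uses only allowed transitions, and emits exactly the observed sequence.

0,3,1,0,1,0,1,1,0,2,3,4,2,2,3,1,0,2,4,4

  [0] x  {0,1,3}  => 0  start
  [1] x  {0,1,3}  => 3  0->3 ok
  [2] x  {0,1,3}  => 1  3->1 ok
  [3] x  {0,1,3}  => 0  1->0 ok
  [4] x  {0,1,3}  => 1  0->1 ok
  [5] x  {0,1,3}  => 0  1->0 ok
  [6] x  {0,1,3}  => 1  0->1 ok
  [7] x  {0,1,3}  => 1  1->1 ok
  [8] x  {0,1,3}  => 0  1->0 ok
  [9] z  {2}  => 2  0->2 ok
  [10] x  {0,1,3}  => 3  2->3 ok
  [11] y  {4}  => 4  3->4 ok
  [12] z  {2}  => 2  4->2 ok
  [13] z  {2}  => 2  2->2 ok
  [14] x  {0,1,3}  => 3  2->3 ok
  [15] x  {0,1,3}  => 1  3->1 ok
  [16] x  {0,1,3}  => 0  1->0 ok
  [17] z  {2}  => 2  0->2 ok
  [18] y  {4}  => 4  2->4 ok
  [19] y  {4}  => 4  4->4 ok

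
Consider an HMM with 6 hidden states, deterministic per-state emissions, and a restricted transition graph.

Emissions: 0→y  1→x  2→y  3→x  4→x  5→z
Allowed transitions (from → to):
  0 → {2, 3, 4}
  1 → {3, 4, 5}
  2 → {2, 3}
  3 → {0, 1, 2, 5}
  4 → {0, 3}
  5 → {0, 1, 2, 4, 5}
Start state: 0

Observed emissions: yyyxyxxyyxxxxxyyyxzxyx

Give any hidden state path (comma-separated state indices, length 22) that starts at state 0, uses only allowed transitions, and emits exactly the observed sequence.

  t0 'y' -> {0,2}, take 0 (start)
  t1 'y' -> {0,2}, take 2 (0->2 ok)
  t2 'y' -> {0,2}, take 2 (2->2 ok)
  t3 'x' -> {1,3,4}, take 3 (2->3 ok)
  t4 'y' -> {0,2}, take 0 (3->0 ok)
  t5 'x' -> {1,3,4}, take 4 (0->4 ok)
  t6 'x' -> {1,3,4}, take 3 (4->3 ok)
  t7 'y' -> {0,2}, take 2 (3->2 ok)
  t8 'y' -> {0,2}, take 2 (2->2 ok)
  t9 'x' -> {1,3,4}, take 3 (2->3 ok)
  t10 'x' -> {1,3,4}, take 1 (3->1 ok)
  t11 'x' -> {1,3,4}, take 3 (1->3 ok)
  t12 'x' -> {1,3,4}, take 1 (3->1 ok)
  t13 'x' -> {1,3,4}, take 4 (1->4 ok)
  t14 'y' -> {0,2}, take 0 (4->0 ok)
  t15 'y' -> {0,2}, take 2 (0->2 ok)
  t16 'y' -> {0,2}, take 2 (2->2 ok)
  t17 'x' -> {1,3,4}, take 3 (2->3 ok)
  t18 'z' -> {5}, take 5 (3->5 ok)
  t19 'x' -> {1,3,4}, take 4 (5->4 ok)
  t20 'y' -> {0,2}, take 0 (4->0 ok)
  t21 'x' -> {1,3,4}, take 3 (0->3 ok)

0,2,2,3,0,4,3,2,2,3,1,3,1,4,0,2,2,3,5,4,0,3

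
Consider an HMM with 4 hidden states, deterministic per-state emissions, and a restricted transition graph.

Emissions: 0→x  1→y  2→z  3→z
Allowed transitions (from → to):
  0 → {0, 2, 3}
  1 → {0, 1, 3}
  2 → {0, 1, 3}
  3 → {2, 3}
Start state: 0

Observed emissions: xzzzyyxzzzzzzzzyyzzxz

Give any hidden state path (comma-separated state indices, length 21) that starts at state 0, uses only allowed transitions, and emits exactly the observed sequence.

0,2,3,2,1,1,0,2,3,3,2,3,2,3,2,1,1,3,2,0,2

  0: obs=x cand={0} pick 0 [start]
  1: obs=z cand={2,3} pick 2 [0->2 ok]
  2: obs=z cand={2,3} pick 3 [2->3 ok]
  3: obs=z cand={2,3} pick 2 [3->2 ok]
  4: obs=y cand={1} pick 1 [2->1 ok]
  5: obs=y cand={1} pick 1 [1->1 ok]
  6: obs=x cand={0} pick 0 [1->0 ok]
  7: obs=z cand={2,3} pick 2 [0->2 ok]
  8: obs=z cand={2,3} pick 3 [2->3 ok]
  9: obs=z cand={2,3} pick 3 [3->3 ok]
  10: obs=z cand={2,3} pick 2 [3->2 ok]
  11: obs=z cand={2,3} pick 3 [2->3 ok]
  12: obs=z cand={2,3} pick 2 [3->2 ok]
  13: obs=z cand={2,3} pick 3 [2->3 ok]
  14: obs=z cand={2,3} pick 2 [3->2 ok]
  15: obs=y cand={1} pick 1 [2->1 ok]
  16: obs=y cand={1} pick 1 [1->1 ok]
  17: obs=z cand={2,3} pick 3 [1->3 ok]
  18: obs=z cand={2,3} pick 2 [3->2 ok]
  19: obs=x cand={0} pick 0 [2->0 ok]
  20: obs=z cand={2,3} pick 2 [0->2 ok]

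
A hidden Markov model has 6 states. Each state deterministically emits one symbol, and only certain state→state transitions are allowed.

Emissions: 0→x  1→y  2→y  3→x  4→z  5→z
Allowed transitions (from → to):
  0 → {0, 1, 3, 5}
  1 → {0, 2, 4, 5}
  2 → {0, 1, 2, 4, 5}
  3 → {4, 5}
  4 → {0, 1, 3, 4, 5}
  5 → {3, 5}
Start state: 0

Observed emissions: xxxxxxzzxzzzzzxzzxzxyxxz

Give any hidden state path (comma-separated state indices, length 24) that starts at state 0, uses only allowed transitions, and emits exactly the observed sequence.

  0: obs=x cand={0,3} pick 0 [start]
  1: obs=x cand={0,3} pick 0 [0->0 ok]
  2: obs=x cand={0,3} pick 0 [0->0 ok]
  3: obs=x cand={0,3} pick 0 [0->0 ok]
  4: obs=x cand={0,3} pick 0 [0->0 ok]
  5: obs=x cand={0,3} pick 3 [0->3 ok]
  6: obs=z cand={4,5} pick 5 [3->5 ok]
  7: obs=z cand={4,5} pick 5 [5->5 ok]
  8: obs=x cand={0,3} pick 3 [5->3 ok]
  9: obs=z cand={4,5} pick 5 [3->5 ok]
  10: obs=z cand={4,5} pick 5 [5->5 ok]
  11: obs=z cand={4,5} pick 5 [5->5 ok]
  12: obs=z cand={4,5} pick 5 [5->5 ok]
  13: obs=z cand={4,5} pick 5 [5->5 ok]
  14: obs=x cand={0,3} pick 3 [5->3 ok]
  15: obs=z cand={4,5} pick 5 [3->5 ok]
  16: obs=z cand={4,5} pick 5 [5->5 ok]
  17: obs=x cand={0,3} pick 3 [5->3 ok]
  18: obs=z cand={4,5} pick 4 [3->4 ok]
  19: obs=x cand={0,3} pick 0 [4->0 ok]
  20: obs=y cand={1,2} pick 1 [0->1 ok]
  21: obs=x cand={0,3} pick 0 [1->0 ok]
  22: obs=x cand={0,3} pick 3 [0->3 ok]
  23: obs=z cand={4,5} pick 4 [3->4 ok]

0,0,0,0,0,3,5,5,3,5,5,5,5,5,3,5,5,3,4,0,1,0,3,4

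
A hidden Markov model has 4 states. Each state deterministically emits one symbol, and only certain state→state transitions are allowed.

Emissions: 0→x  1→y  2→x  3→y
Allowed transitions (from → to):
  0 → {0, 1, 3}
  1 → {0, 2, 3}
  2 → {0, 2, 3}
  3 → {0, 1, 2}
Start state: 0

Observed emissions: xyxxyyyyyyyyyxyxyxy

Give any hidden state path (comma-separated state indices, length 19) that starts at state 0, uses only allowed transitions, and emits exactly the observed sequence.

0,1,2,0,3,1,3,1,3,1,3,1,3,2,3,2,3,0,3

  t0 'x' -> {0,2}, take 0 (start)
  t1 'y' -> {1,3}, take 1 (0->1 ok)
  t2 'x' -> {0,2}, take 2 (1->2 ok)
  t3 'x' -> {0,2}, take 0 (2->0 ok)
  t4 'y' -> {1,3}, take 3 (0->3 ok)
  t5 'y' -> {1,3}, take 1 (3->1 ok)
  t6 'y' -> {1,3}, take 3 (1->3 ok)
  t7 'y' -> {1,3}, take 1 (3->1 ok)
  t8 'y' -> {1,3}, take 3 (1->3 ok)
  t9 'y' -> {1,3}, take 1 (3->1 ok)
  t10 'y' -> {1,3}, take 3 (1->3 ok)
  t11 'y' -> {1,3}, take 1 (3->1 ok)
  t12 'y' -> {1,3}, take 3 (1->3 ok)
  t13 'x' -> {0,2}, take 2 (3->2 ok)
  t14 'y' -> {1,3}, take 3 (2->3 ok)
  t15 'x' -> {0,2}, take 2 (3->2 ok)
  t16 'y' -> {1,3}, take 3 (2->3 ok)
  t17 'x' -> {0,2}, take 0 (3->0 ok)
  t18 'y' -> {1,3}, take 3 (0->3 ok)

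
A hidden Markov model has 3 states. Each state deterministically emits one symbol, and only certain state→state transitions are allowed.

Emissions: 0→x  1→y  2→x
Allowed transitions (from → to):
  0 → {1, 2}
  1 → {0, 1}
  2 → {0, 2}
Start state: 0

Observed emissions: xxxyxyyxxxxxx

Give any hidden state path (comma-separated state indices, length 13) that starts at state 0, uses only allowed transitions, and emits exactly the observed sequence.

  0: obs=x cand={0,2} pick 0 [start]
  1: obs=x cand={0,2} pick 2 [0->2 ok]
  2: obs=x cand={0,2} pick 0 [2->0 ok]
  3: obs=y cand={1} pick 1 [0->1 ok]
  4: obs=x cand={0,2} pick 0 [1->0 ok]
  5: obs=y cand={1} pick 1 [0->1 ok]
  6: obs=y cand={1} pick 1 [1->1 ok]
  7: obs=x cand={0,2} pick 0 [1->0 ok]
  8: obs=x cand={0,2} pick 2 [0->2 ok]
  9: obs=x cand={0,2} pick 2 [2->2 ok]
  10: obs=x cand={0,2} pick 2 [2->2 ok]
  11: obs=x cand={0,2} pick 2 [2->2 ok]
  12: obs=x cand={0,2} pick 0 [2->0 ok]

0,2,0,1,0,1,1,0,2,2,2,2,0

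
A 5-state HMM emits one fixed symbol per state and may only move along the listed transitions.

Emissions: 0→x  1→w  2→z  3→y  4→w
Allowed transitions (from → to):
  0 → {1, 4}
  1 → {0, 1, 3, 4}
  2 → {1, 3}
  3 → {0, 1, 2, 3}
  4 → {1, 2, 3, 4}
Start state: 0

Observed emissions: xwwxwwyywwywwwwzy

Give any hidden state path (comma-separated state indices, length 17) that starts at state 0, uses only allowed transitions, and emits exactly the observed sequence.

0,1,1,0,1,4,3,3,1,1,3,1,1,1,4,2,3

  [0] x  {0}  => 0  start
  [1] w  {1,4}  => 1  0->1 ok
  [2] w  {1,4}  => 1  1->1 ok
  [3] x  {0}  => 0  1->0 ok
  [4] w  {1,4}  => 1  0->1 ok
  [5] w  {1,4}  => 4  1->4 ok
  [6] y  {3}  => 3  4->3 ok
  [7] y  {3}  => 3  3->3 ok
  [8] w  {1,4}  => 1  3->1 ok
  [9] w  {1,4}  => 1  1->1 ok
  [10] y  {3}  => 3  1->3 ok
  [11] w  {1,4}  => 1  3->1 ok
  [12] w  {1,4}  => 1  1->1 ok
  [13] w  {1,4}  => 1  1->1 ok
  [14] w  {1,4}  => 4  1->4 ok
  [15] z  {2}  => 2  4->2 ok
  [16] y  {3}  => 3  2->3 ok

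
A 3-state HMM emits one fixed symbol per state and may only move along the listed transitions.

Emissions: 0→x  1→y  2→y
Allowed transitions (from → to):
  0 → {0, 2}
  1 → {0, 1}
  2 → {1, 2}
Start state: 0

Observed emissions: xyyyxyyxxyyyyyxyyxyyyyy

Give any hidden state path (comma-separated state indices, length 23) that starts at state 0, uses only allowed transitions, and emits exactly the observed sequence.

0,2,1,1,0,2,1,0,0,2,1,1,1,1,0,2,1,0,2,2,2,2,1

  pos 0: x in {0}, choose 0; start
  pos 1: y in {1,2}, choose 2; 0->2 ok
  pos 2: y in {1,2}, choose 1; 2->1 ok
  pos 3: y in {1,2}, choose 1; 1->1 ok
  pos 4: x in {0}, choose 0; 1->0 ok
  pos 5: y in {1,2}, choose 2; 0->2 ok
  pos 6: y in {1,2}, choose 1; 2->1 ok
  pos 7: x in {0}, choose 0; 1->0 ok
  pos 8: x in {0}, choose 0; 0->0 ok
  pos 9: y in {1,2}, choose 2; 0->2 ok
  pos 10: y in {1,2}, choose 1; 2->1 ok
  pos 11: y in {1,2}, choose 1; 1->1 ok
  pos 12: y in {1,2}, choose 1; 1->1 ok
  pos 13: y in {1,2}, choose 1; 1->1 ok
  pos 14: x in {0}, choose 0; 1->0 ok
  pos 15: y in {1,2}, choose 2; 0->2 ok
  pos 16: y in {1,2}, choose 1; 2->1 ok
  pos 17: x in {0}, choose 0; 1->0 ok
  pos 18: y in {1,2}, choose 2; 0->2 ok
  pos 19: y in {1,2}, choose 2; 2->2 ok
  pos 20: y in {1,2}, choose 2; 2->2 ok
  pos 21: y in {1,2}, choose 2; 2->2 ok
  pos 22: y in {1,2}, choose 1; 2->1 ok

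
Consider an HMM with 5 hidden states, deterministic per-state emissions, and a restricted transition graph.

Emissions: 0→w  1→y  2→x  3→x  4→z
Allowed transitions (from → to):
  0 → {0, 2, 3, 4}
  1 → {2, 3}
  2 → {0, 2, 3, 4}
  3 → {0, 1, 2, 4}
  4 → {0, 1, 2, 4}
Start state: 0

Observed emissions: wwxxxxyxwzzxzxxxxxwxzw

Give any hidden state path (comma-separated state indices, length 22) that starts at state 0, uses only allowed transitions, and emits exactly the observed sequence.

  0: obs=w cand={0} pick 0 [start]
  1: obs=w cand={0} pick 0 [0->0 ok]
  2: obs=x cand={2,3} pick 2 [0->2 ok]
  3: obs=x cand={2,3} pick 3 [2->3 ok]
  4: obs=x cand={2,3} pick 2 [3->2 ok]
  5: obs=x cand={2,3} pick 3 [2->3 ok]
  6: obs=y cand={1} pick 1 [3->1 ok]
  7: obs=x cand={2,3} pick 2 [1->2 ok]
  8: obs=w cand={0} pick 0 [2->0 ok]
  9: obs=z cand={4} pick 4 [0->4 ok]
  10: obs=z cand={4} pick 4 [4->4 ok]
  11: obs=x cand={2,3} pick 2 [4->2 ok]
  12: obs=z cand={4} pick 4 [2->4 ok]
  13: obs=x cand={2,3} pick 2 [4->2 ok]
  14: obs=x cand={2,3} pick 3 [2->3 ok]
  15: obs=x cand={2,3} pick 2 [3->2 ok]
  16: obs=x cand={2,3} pick 2 [2->2 ok]
  17: obs=x cand={2,3} pick 2 [2->2 ok]
  18: obs=w cand={0} pick 0 [2->0 ok]
  19: obs=x cand={2,3} pick 2 [0->2 ok]
  20: obs=z cand={4} pick 4 [2->4 ok]
  21: obs=w cand={0} pick 0 [4->0 ok]

0,0,2,3,2,3,1,2,0,4,4,2,4,2,3,2,2,2,0,2,4,0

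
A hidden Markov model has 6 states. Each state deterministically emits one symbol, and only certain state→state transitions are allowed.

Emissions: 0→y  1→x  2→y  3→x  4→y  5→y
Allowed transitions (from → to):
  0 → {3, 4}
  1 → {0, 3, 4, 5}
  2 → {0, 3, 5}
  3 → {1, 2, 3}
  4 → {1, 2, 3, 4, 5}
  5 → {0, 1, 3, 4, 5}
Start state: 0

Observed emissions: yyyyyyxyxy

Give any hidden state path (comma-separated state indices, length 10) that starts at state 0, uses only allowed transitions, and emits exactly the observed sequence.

0,4,2,0,4,5,1,4,1,4

  t0 'y' -> {0,2,4,5}, take 0 (start)
  t1 'y' -> {0,2,4,5}, take 4 (0->4 ok)
  t2 'y' -> {0,2,4,5}, take 2 (4->2 ok)
  t3 'y' -> {0,2,4,5}, take 0 (2->0 ok)
  t4 'y' -> {0,2,4,5}, take 4 (0->4 ok)
  t5 'y' -> {0,2,4,5}, take 5 (4->5 ok)
  t6 'x' -> {1,3}, take 1 (5->1 ok)
  t7 'y' -> {0,2,4,5}, take 4 (1->4 ok)
  t8 'x' -> {1,3}, take 1 (4->1 ok)
  t9 'y' -> {0,2,4,5}, take 4 (1->4 ok)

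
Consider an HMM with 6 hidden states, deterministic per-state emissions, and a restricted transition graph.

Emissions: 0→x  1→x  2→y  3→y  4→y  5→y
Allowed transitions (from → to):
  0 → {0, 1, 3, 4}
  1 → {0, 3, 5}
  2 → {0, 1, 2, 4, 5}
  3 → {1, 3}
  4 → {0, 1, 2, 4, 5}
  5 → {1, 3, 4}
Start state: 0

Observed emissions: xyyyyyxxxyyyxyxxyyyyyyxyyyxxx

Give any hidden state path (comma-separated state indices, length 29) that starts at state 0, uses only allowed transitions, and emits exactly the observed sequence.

  [0] x  {0,1}  => 0  start
  [1] y  {2,3,4,5}  => 4  0->4 ok
  [2] y  {2,3,4,5}  => 2  4->2 ok
  [3] y  {2,3,4,5}  => 4  2->4 ok
  [4] y  {2,3,4,5}  => 5  4->5 ok
  [5] y  {2,3,4,5}  => 4  5->4 ok
  [6] x  {0,1}  => 1  4->1 ok
  [7] x  {0,1}  => 0  1->0 ok
  [8] x  {0,1}  => 1  0->1 ok
  [9] y  {2,3,4,5}  => 5  1->5 ok
  [10] y  {2,3,4,5}  => 4  5->4 ok
  [11] y  {2,3,4,5}  => 5  4->5 ok
  [12] x  {0,1}  => 1  5->1 ok
  [13] y  {2,3,4,5}  => 3  1->3 ok
  [14] x  {0,1}  => 1  3->1 ok
  [15] x  {0,1}  => 0  1->0 ok
  [16] y  {2,3,4,5}  => 4  0->4 ok
  [17] y  {2,3,4,5}  => 5  4->5 ok
  [18] y  {2,3,4,5}  => 4  5->4 ok
  [19] y  {2,3,4,5}  => 2  4->2 ok
  [20] y  {2,3,4,5}  => 4  2->4 ok
  [21] y  {2,3,4,5}  => 2  4->2 ok
  [22] x  {0,1}  => 1  2->1 ok
  [23] y  {2,3,4,5}  => 5  1->5 ok
  [24] y  {2,3,4,5}  => 3  5->3 ok
  [25] y  {2,3,4,5}  => 3  3->3 ok
  [26] x  {0,1}  => 1  3->1 ok
  [27] x  {0,1}  => 0  1->0 ok
  [28] x  {0,1}  => 1  0->1 ok

0,4,2,4,5,4,1,0,1,5,4,5,1,3,1,0,4,5,4,2,4,2,1,5,3,3,1,0,1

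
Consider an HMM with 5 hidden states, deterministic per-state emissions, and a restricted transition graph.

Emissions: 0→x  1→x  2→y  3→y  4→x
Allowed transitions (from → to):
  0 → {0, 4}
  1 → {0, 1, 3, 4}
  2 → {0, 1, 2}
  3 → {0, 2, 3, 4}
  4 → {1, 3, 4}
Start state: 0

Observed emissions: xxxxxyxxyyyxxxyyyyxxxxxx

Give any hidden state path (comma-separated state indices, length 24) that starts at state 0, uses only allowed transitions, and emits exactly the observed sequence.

0,4,4,1,1,3,4,4,3,2,2,1,1,4,3,3,2,2,1,4,1,4,1,1

  0: obs=x cand={0,1,4} pick 0 [start]
  1: obs=x cand={0,1,4} pick 4 [0->4 ok]
  2: obs=x cand={0,1,4} pick 4 [4->4 ok]
  3: obs=x cand={0,1,4} pick 1 [4->1 ok]
  4: obs=x cand={0,1,4} pick 1 [1->1 ok]
  5: obs=y cand={2,3} pick 3 [1->3 ok]
  6: obs=x cand={0,1,4} pick 4 [3->4 ok]
  7: obs=x cand={0,1,4} pick 4 [4->4 ok]
  8: obs=y cand={2,3} pick 3 [4->3 ok]
  9: obs=y cand={2,3} pick 2 [3->2 ok]
  10: obs=y cand={2,3} pick 2 [2->2 ok]
  11: obs=x cand={0,1,4} pick 1 [2->1 ok]
  12: obs=x cand={0,1,4} pick 1 [1->1 ok]
  13: obs=x cand={0,1,4} pick 4 [1->4 ok]
  14: obs=y cand={2,3} pick 3 [4->3 ok]
  15: obs=y cand={2,3} pick 3 [3->3 ok]
  16: obs=y cand={2,3} pick 2 [3->2 ok]
  17: obs=y cand={2,3} pick 2 [2->2 ok]
  18: obs=x cand={0,1,4} pick 1 [2->1 ok]
  19: obs=x cand={0,1,4} pick 4 [1->4 ok]
  20: obs=x cand={0,1,4} pick 1 [4->1 ok]
  21: obs=x cand={0,1,4} pick 4 [1->4 ok]
  22: obs=x cand={0,1,4} pick 1 [4->1 ok]
  23: obs=x cand={0,1,4} pick 1 [1->1 ok]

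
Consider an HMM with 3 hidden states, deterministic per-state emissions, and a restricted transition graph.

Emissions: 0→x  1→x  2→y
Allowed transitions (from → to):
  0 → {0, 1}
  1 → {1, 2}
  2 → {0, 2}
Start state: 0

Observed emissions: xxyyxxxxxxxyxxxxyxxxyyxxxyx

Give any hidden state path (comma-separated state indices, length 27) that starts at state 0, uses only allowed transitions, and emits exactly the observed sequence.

0,1,2,2,0,0,0,0,1,1,1,2,0,0,0,1,2,0,0,1,2,2,0,0,1,2,0

  0: obs=x cand={0,1} pick 0 [start]
  1: obs=x cand={0,1} pick 1 [0->1 ok]
  2: obs=y cand={2} pick 2 [1->2 ok]
  3: obs=y cand={2} pick 2 [2->2 ok]
  4: obs=x cand={0,1} pick 0 [2->0 ok]
  5: obs=x cand={0,1} pick 0 [0->0 ok]
  6: obs=x cand={0,1} pick 0 [0->0 ok]
  7: obs=x cand={0,1} pick 0 [0->0 ok]
  8: obs=x cand={0,1} pick 1 [0->1 ok]
  9: obs=x cand={0,1} pick 1 [1->1 ok]
  10: obs=x cand={0,1} pick 1 [1->1 ok]
  11: obs=y cand={2} pick 2 [1->2 ok]
  12: obs=x cand={0,1} pick 0 [2->0 ok]
  13: obs=x cand={0,1} pick 0 [0->0 ok]
  14: obs=x cand={0,1} pick 0 [0->0 ok]
  15: obs=x cand={0,1} pick 1 [0->1 ok]
  16: obs=y cand={2} pick 2 [1->2 ok]
  17: obs=x cand={0,1} pick 0 [2->0 ok]
  18: obs=x cand={0,1} pick 0 [0->0 ok]
  19: obs=x cand={0,1} pick 1 [0->1 ok]
  20: obs=y cand={2} pick 2 [1->2 ok]
  21: obs=y cand={2} pick 2 [2->2 ok]
  22: obs=x cand={0,1} pick 0 [2->0 ok]
  23: obs=x cand={0,1} pick 0 [0->0 ok]
  24: obs=x cand={0,1} pick 1 [0->1 ok]
  25: obs=y cand={2} pick 2 [1->2 ok]
  26: obs=x cand={0,1} pick 0 [2->0 ok]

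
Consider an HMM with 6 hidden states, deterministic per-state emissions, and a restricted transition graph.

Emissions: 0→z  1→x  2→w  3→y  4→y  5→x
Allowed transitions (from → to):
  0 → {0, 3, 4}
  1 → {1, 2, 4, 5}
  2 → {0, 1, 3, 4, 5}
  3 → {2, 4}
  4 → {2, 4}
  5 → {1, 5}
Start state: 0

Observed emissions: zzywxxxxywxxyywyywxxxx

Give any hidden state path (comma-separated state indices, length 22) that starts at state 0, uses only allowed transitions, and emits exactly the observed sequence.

0,0,3,2,5,5,5,1,4,2,5,1,4,4,2,4,4,2,5,5,1,5

  pos 0: z in {0}, choose 0; start
  pos 1: z in {0}, choose 0; 0->0 ok
  pos 2: y in {3,4}, choose 3; 0->3 ok
  pos 3: w in {2}, choose 2; 3->2 ok
  pos 4: x in {1,5}, choose 5; 2->5 ok
  pos 5: x in {1,5}, choose 5; 5->5 ok
  pos 6: x in {1,5}, choose 5; 5->5 ok
  pos 7: x in {1,5}, choose 1; 5->1 ok
  pos 8: y in {3,4}, choose 4; 1->4 ok
  pos 9: w in {2}, choose 2; 4->2 ok
  pos 10: x in {1,5}, choose 5; 2->5 ok
  pos 11: x in {1,5}, choose 1; 5->1 ok
  pos 12: y in {3,4}, choose 4; 1->4 ok
  pos 13: y in {3,4}, choose 4; 4->4 ok
  pos 14: w in {2}, choose 2; 4->2 ok
  pos 15: y in {3,4}, choose 4; 2->4 ok
  pos 16: y in {3,4}, choose 4; 4->4 ok
  pos 17: w in {2}, choose 2; 4->2 ok
  pos 18: x in {1,5}, choose 5; 2->5 ok
  pos 19: x in {1,5}, choose 5; 5->5 ok
  pos 20: x in {1,5}, choose 1; 5->1 ok
  pos 21: x in {1,5}, choose 5; 1->5 ok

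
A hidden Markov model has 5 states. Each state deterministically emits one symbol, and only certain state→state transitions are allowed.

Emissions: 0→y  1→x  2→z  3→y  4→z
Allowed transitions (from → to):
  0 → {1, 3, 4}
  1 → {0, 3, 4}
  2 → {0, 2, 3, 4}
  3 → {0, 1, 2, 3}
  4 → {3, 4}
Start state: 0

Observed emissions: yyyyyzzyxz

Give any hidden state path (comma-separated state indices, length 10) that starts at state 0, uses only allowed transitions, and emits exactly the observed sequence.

  pos 0: y in {0,3}, choose 0; start
  pos 1: y in {0,3}, choose 3; 0->3 ok
  pos 2: y in {0,3}, choose 3; 3->3 ok
  pos 3: y in {0,3}, choose 0; 3->0 ok
  pos 4: y in {0,3}, choose 3; 0->3 ok
  pos 5: z in {2,4}, choose 2; 3->2 ok
  pos 6: z in {2,4}, choose 4; 2->4 ok
  pos 7: y in {0,3}, choose 3; 4->3 ok
  pos 8: x in {1}, choose 1; 3->1 ok
  pos 9: z in {2,4}, choose 4; 1->4 ok

0,3,3,0,3,2,4,3,1,4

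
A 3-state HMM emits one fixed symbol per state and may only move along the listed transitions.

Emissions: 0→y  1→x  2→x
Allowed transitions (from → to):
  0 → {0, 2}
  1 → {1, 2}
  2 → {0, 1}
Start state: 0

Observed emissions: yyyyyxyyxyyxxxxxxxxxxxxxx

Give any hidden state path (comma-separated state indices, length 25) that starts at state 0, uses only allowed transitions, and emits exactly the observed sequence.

0,0,0,0,0,2,0,0,2,0,0,2,1,1,2,1,1,1,2,1,2,1,2,1,1

  [0] y  {0}  => 0  start
  [1] y  {0}  => 0  0->0 ok
  [2] y  {0}  => 0  0->0 ok
  [3] y  {0}  => 0  0->0 ok
  [4] y  {0}  => 0  0->0 ok
  [5] x  {1,2}  => 2  0->2 ok
  [6] y  {0}  => 0  2->0 ok
  [7] y  {0}  => 0  0->0 ok
  [8] x  {1,2}  => 2  0->2 ok
  [9] y  {0}  => 0  2->0 ok
  [10] y  {0}  => 0  0->0 ok
  [11] x  {1,2}  => 2  0->2 ok
  [12] x  {1,2}  => 1  2->1 ok
  [13] x  {1,2}  => 1  1->1 ok
  [14] x  {1,2}  => 2  1->2 ok
  [15] x  {1,2}  => 1  2->1 ok
  [16] x  {1,2}  => 1  1->1 ok
  [17] x  {1,2}  => 1  1->1 ok
  [18] x  {1,2}  => 2  1->2 ok
  [19] x  {1,2}  => 1  2->1 ok
  [20] x  {1,2}  => 2  1->2 ok
  [21] x  {1,2}  => 1  2->1 ok
  [22] x  {1,2}  => 2  1->2 ok
  [23] x  {1,2}  => 1  2->1 ok
  [24] x  {1,2}  => 1  1->1 ok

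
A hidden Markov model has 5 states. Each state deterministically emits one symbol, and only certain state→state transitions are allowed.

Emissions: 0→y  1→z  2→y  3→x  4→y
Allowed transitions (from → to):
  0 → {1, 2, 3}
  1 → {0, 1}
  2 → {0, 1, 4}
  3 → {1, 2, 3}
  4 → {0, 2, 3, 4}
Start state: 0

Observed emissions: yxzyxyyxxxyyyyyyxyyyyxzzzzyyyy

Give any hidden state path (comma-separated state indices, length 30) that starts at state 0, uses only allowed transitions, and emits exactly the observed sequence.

  [0] y  {0,2,4}  => 0  start
  [1] x  {3}  => 3  0->3 ok
  [2] z  {1}  => 1  3->1 ok
  [3] y  {0,2,4}  => 0  1->0 ok
  [4] x  {3}  => 3  0->3 ok
  [5] y  {0,2,4}  => 2  3->2 ok
  [6] y  {0,2,4}  => 0  2->0 ok
  [7] x  {3}  => 3  0->3 ok
  [8] x  {3}  => 3  3->3 ok
  [9] x  {3}  => 3  3->3 ok
  [10] y  {0,2,4}  => 2  3->2 ok
  [11] y  {0,2,4}  => 4  2->4 ok
  [12] y  {0,2,4}  => 2  4->2 ok
  [13] y  {0,2,4}  => 4  2->4 ok
  [14] y  {0,2,4}  => 4  4->4 ok
  [15] y  {0,2,4}  => 0  4->0 ok
  [16] x  {3}  => 3  0->3 ok
  [17] y  {0,2,4}  => 2  3->2 ok
  [18] y  {0,2,4}  => 0  2->0 ok
  [19] y  {0,2,4}  => 2  0->2 ok
  [20] y  {0,2,4}  => 0  2->0 ok
  [21] x  {3}  => 3  0->3 ok
  [22] z  {1}  => 1  3->1 ok
  [23] z  {1}  => 1  1->1 ok
  [24] z  {1}  => 1  1->1 ok
  [25] z  {1}  => 1  1->1 ok
  [26] y  {0,2,4}  => 0  1->0 ok
  [27] y  {0,2,4}  => 2  0->2 ok
  [28] y  {0,2,4}  => 4  2->4 ok
  [29] y  {0,2,4}  => 2  4->2 ok

0,3,1,0,3,2,0,3,3,3,2,4,2,4,4,0,3,2,0,2,0,3,1,1,1,1,0,2,4,2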